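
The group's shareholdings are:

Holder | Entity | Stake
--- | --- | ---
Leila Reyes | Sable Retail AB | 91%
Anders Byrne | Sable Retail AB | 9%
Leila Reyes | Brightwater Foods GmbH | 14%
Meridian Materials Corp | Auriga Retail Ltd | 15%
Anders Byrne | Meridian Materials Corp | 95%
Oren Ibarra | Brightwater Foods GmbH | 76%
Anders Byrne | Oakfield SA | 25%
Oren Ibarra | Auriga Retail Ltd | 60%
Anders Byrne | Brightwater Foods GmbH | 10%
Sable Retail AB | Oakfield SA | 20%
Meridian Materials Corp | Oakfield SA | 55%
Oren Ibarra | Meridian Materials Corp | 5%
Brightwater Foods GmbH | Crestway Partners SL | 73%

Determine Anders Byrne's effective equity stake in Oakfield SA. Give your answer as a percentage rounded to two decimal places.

Anders reaches Oakfield along 3 paths.
Via Meridian: 95% × 55% = 52.25%.
Direct stake: 25% = 25%.
Via Sable: 9% × 20% = 1.8%.
Total: 52.25% + 25% + 1.8% = 79.05%.

79.05%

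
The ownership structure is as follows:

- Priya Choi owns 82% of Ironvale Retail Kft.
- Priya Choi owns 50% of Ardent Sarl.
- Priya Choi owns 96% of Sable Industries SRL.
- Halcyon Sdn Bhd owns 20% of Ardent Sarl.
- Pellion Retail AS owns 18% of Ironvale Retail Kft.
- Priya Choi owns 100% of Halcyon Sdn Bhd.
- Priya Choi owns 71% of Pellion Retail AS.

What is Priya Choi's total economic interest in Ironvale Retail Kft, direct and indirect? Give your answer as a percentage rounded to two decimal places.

94.78%

Priya reaches Ironvale along 2 paths.
Direct stake: 82% = 82%.
Via Pellion: 71% × 18% = 12.78%.
Total: 82% + 12.78% = 94.78%.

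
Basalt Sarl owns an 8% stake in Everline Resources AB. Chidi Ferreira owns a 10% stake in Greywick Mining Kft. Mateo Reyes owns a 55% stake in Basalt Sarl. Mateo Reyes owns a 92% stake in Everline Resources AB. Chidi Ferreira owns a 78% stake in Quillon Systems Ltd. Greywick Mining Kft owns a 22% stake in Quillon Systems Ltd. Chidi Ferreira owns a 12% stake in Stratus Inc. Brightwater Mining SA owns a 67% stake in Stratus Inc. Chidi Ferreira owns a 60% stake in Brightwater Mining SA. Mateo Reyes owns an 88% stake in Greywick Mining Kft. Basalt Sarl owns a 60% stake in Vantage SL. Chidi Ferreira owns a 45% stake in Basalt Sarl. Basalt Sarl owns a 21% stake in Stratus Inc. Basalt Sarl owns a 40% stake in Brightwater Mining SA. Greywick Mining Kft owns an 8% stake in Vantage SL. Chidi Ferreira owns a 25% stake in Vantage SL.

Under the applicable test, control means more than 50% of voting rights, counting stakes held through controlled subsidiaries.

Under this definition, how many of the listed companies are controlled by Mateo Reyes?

Mateo holds 88% of Greywick, so Mateo controls Greywick.
Mateo holds 55% of Basalt, so Mateo controls Basalt.
Greywick and Basalt together hold 8% + 60% = 68% of Vantage, so Mateo controls Vantage.
Basalt and Mateo together hold 8% + 92% = 100% of Everline, so Mateo controls Everline.
No other company's threshold is met.
Mateo controls 4 companies.

4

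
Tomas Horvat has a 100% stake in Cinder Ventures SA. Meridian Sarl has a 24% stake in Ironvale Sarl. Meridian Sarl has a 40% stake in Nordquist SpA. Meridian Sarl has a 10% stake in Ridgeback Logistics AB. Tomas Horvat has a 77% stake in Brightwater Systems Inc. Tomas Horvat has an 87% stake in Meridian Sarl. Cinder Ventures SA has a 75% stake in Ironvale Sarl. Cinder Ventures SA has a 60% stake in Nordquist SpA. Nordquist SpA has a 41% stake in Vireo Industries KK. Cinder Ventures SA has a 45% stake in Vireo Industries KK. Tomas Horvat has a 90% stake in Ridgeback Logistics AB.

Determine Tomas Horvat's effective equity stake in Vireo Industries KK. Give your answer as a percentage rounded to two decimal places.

83.87%

Tomas reaches Vireo along 3 paths.
Via Cinder → Nordquist: 100% × 60% × 41% = 24.6%.
Via Meridian → Nordquist: 87% × 40% × 41% = 14.268%.
Via Cinder: 100% × 45% = 45%.
Total: 24.6% + 14.268% + 45% = 83.868%.
Rounded: 83.87%.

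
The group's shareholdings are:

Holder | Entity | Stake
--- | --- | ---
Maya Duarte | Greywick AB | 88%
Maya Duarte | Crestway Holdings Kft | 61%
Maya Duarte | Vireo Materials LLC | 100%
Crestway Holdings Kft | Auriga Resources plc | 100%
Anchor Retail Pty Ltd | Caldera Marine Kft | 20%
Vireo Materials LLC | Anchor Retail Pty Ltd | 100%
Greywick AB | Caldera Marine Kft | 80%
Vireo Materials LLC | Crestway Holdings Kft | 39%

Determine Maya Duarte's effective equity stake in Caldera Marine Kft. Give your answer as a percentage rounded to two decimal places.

Maya reaches Caldera along 2 paths.
Via Vireo → Anchor: 100% × 100% × 20% = 20%.
Via Greywick: 88% × 80% = 70.4%.
Total: 20% + 70.4% = 90.4%.
Rounded: 90.40%.

90.40%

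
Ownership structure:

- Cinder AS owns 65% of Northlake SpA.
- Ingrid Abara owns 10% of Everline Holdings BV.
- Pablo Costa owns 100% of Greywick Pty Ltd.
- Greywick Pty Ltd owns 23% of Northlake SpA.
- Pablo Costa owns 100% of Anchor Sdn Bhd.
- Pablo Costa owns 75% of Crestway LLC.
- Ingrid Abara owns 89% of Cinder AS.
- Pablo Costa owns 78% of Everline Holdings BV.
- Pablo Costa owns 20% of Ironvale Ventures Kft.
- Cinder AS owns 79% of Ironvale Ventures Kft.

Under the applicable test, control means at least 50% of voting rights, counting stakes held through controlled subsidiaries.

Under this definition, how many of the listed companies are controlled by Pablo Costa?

4

Pablo holds 100% of Anchor, so Pablo controls Anchor.
Pablo holds 100% of Greywick, so Pablo controls Greywick.
Pablo holds 78% of Everline, so Pablo controls Everline.
Pablo holds 75% of Crestway, so Pablo controls Crestway.
No other company's threshold is met.
Pablo controls 4 companies.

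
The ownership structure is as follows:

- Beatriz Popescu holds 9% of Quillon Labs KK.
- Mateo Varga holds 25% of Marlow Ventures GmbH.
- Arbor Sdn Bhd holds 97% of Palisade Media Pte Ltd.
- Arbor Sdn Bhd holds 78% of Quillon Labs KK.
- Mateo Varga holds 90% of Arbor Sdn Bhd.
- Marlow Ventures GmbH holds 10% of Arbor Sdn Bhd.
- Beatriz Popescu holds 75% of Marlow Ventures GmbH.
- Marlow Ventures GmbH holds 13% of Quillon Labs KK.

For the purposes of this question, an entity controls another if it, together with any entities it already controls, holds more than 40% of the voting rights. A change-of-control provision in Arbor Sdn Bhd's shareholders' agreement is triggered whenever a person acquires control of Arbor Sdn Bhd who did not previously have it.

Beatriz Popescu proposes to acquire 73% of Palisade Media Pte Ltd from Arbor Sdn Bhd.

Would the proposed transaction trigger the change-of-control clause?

No

The purchase adds only to Beatriz's holdings (Arbor's stake shrinks), so Beatriz is the only person who could newly come to control Arbor.
Beatriz holds 75% of Marlow, so Beatriz controls Marlow.
In Arbor, Beatriz's side holds only 10%, not > 40%.
So before the transaction, Beatriz does not control Arbor.
After the purchase, Beatriz holds 73% of Palisade directly, and Arbor's stake falls to 24%.
Beatriz holds 73% of Palisade, so Beatriz controls Palisade.
After the transaction, Beatriz's side holds 10% of Arbor, not > 40%, so Beatriz still does not control Arbor.
No new person acquires control, so the clause is not triggered.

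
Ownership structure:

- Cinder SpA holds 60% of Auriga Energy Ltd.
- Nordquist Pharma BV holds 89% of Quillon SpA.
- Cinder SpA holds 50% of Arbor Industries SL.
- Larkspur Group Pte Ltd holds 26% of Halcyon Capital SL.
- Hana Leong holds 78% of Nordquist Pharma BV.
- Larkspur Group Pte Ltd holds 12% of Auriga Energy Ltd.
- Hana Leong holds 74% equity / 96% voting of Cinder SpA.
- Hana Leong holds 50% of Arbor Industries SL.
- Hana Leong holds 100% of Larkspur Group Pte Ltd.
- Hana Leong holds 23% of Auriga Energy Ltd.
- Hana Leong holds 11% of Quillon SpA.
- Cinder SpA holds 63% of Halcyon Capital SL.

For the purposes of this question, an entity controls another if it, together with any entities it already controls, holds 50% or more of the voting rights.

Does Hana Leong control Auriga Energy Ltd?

Yes

Hana holds 100% of Larkspur, so Hana controls Larkspur.
Hana holds 96% of Cinder, so Hana controls Cinder.
Cinder and Hana and Larkspur together hold 60% + 23% + 12% = 95% of Auriga, so Hana controls Auriga.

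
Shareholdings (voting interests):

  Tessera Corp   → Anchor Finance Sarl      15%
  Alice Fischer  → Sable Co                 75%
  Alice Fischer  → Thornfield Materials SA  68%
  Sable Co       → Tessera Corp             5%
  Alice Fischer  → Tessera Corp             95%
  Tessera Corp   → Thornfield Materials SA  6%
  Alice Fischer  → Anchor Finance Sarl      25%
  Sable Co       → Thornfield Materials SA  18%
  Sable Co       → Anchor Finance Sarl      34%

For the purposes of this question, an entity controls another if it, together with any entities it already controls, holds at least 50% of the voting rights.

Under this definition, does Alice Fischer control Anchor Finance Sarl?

Yes

Alice holds 75% of Sable, so Alice controls Sable.
Alice and Sable together hold 95% + 5% = 100% of Tessera, so Alice controls Tessera.
Tessera and Alice and Sable together hold 15% + 25% + 34% = 74% of Anchor, so Alice controls Anchor.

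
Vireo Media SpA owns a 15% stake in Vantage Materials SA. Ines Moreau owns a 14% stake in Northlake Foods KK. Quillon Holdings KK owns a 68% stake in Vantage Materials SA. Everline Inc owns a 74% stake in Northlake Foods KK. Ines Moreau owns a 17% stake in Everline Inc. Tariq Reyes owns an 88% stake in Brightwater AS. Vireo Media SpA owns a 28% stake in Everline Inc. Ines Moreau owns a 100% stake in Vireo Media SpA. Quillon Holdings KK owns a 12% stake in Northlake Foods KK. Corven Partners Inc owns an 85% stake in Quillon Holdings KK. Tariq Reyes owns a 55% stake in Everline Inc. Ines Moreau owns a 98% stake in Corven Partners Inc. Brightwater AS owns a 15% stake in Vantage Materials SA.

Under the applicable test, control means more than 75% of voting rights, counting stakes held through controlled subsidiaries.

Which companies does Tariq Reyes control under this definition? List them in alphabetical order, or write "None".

Tariq holds 88% of Brightwater, so Tariq controls Brightwater.
No other company's threshold is met.

Brightwater AS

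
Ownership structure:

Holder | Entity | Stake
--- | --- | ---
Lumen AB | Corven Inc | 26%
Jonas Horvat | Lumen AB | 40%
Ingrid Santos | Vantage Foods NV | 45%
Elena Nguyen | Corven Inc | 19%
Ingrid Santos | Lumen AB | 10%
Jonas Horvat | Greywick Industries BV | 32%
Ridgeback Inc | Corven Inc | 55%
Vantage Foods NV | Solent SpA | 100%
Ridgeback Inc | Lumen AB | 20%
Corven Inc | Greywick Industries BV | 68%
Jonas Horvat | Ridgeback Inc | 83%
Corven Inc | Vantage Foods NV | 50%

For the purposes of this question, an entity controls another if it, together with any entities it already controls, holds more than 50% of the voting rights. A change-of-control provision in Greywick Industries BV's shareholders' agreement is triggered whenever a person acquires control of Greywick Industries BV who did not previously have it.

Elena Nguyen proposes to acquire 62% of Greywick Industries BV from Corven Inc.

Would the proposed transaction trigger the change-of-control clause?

Yes

The purchase adds only to Elena's holdings (Corven's stake shrinks), so Elena is the only person who could newly come to control Greywick.
Elena's largest direct stake is 19% in Corven, which does not meet the threshold, so Elena controls no company.
Neither Elena nor any entity Elena controls holds any voting interest in Greywick.
So before the transaction, Elena does not control Greywick.
After the purchase, Elena holds 62% of Greywick directly, and Corven's stake falls to 6%.
Elena holds 62% of Greywick, so Elena controls Greywick.
Elena did not control Greywick before and does after, so the clause is triggered.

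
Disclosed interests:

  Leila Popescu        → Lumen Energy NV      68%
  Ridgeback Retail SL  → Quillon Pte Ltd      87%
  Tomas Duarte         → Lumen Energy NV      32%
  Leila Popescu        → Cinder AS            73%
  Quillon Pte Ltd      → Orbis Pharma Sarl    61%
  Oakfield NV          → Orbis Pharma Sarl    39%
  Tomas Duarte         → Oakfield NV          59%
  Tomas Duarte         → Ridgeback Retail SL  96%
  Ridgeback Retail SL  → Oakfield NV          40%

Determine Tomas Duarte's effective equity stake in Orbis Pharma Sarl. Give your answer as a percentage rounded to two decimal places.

Tomas reaches Orbis along 3 paths.
Via Ridgeback → Oakfield: 96% × 40% × 39% = 14.976%.
Via Oakfield: 59% × 39% = 23.01%.
Via Ridgeback → Quillon: 96% × 87% × 61% = 50.9472%.
Total: 14.976% + 23.01% + 50.9472% = 88.9332%.
Rounded: 88.93%.

88.93%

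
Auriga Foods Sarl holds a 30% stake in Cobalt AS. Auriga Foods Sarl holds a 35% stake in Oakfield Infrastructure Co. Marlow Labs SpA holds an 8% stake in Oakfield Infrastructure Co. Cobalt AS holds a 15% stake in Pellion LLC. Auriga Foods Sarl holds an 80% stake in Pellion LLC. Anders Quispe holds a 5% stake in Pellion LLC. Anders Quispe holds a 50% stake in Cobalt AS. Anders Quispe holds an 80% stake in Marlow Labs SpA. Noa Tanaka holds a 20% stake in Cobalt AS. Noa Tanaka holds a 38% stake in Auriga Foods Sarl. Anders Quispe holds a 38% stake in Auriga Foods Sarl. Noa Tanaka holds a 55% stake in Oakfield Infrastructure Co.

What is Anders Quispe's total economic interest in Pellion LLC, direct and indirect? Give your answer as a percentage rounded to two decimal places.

44.61%

Anders reaches Pellion along 4 paths.
Direct stake: 5% = 5%.
Via Auriga → Cobalt: 38% × 30% × 15% = 1.71%.
Via Cobalt: 50% × 15% = 7.5%.
Via Auriga: 38% × 80% = 30.4%.
Total: 5% + 1.71% + 7.5% + 30.4% = 44.61%.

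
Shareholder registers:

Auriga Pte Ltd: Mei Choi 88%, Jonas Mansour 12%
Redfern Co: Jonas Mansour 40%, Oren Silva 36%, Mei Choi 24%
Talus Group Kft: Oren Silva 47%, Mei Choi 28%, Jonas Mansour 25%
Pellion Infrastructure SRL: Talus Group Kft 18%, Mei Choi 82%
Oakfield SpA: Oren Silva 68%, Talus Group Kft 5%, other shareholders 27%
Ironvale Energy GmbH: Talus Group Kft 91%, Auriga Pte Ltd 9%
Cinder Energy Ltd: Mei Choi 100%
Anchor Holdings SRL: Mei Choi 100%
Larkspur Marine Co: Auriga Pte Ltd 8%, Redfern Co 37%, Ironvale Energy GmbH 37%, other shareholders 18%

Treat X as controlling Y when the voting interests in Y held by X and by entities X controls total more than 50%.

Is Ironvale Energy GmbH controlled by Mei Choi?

Mei holds 88% of Auriga, so Mei controls Auriga.
Mei holds 82% of Pellion, so Mei controls Pellion.
Mei holds 100% of Cinder, so Mei controls Cinder.
Mei holds 100% of Anchor, so Mei controls Anchor.
In Ironvale, Mei's side holds only 9%, not > 50%.
So Mei does not control Ironvale.

No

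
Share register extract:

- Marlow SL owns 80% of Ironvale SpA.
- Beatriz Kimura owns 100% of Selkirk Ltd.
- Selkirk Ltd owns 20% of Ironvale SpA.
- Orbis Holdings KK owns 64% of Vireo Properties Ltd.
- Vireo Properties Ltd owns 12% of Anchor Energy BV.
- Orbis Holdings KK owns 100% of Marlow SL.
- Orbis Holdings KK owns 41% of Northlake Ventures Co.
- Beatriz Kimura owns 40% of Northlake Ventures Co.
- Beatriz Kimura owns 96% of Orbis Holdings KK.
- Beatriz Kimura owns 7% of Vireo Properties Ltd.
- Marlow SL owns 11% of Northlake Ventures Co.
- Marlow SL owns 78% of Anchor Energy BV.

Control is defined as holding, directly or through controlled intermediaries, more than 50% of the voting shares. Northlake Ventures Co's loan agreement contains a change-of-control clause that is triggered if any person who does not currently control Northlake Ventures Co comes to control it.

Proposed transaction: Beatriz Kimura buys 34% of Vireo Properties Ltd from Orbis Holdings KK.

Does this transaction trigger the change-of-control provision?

The purchase adds only to Beatriz's holdings (Orbis's stake shrinks), so Beatriz is the only person who could newly come to control Northlake.
Beatriz holds 96% of Orbis, so Beatriz controls Orbis.
Orbis holds 100% of Marlow, so Beatriz controls Marlow.
Marlow and Beatriz and Orbis together hold 11% + 40% + 41% = 92% of Northlake, so Beatriz controls Northlake.
So Beatriz already controls Northlake before the transaction.
After the purchase, Beatriz's direct stake in Vireo rises to 7% + 34% = 41%, and Orbis's stake falls to 30%.
Beatriz controlled Northlake already, so this is not a new person acquiring control; every other person's position is unchanged or reduced.
No new person acquires control, so the clause is not triggered.

No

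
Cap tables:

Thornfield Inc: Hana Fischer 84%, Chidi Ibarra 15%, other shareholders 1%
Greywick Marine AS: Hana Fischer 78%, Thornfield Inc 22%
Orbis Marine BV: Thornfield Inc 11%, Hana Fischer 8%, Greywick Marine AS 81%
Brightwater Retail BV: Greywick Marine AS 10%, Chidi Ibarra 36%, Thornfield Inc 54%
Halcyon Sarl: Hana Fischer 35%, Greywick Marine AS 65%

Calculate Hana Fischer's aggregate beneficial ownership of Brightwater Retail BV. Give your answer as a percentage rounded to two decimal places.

55.01%

Hana reaches Brightwater along 3 paths.
Via Greywick: 78% × 10% = 7.8%.
Via Thornfield → Greywick: 84% × 22% × 10% = 1.848%.
Via Thornfield: 84% × 54% = 45.36%.
Total: 7.8% + 1.848% + 45.36% = 55.008%.
Rounded: 55.01%.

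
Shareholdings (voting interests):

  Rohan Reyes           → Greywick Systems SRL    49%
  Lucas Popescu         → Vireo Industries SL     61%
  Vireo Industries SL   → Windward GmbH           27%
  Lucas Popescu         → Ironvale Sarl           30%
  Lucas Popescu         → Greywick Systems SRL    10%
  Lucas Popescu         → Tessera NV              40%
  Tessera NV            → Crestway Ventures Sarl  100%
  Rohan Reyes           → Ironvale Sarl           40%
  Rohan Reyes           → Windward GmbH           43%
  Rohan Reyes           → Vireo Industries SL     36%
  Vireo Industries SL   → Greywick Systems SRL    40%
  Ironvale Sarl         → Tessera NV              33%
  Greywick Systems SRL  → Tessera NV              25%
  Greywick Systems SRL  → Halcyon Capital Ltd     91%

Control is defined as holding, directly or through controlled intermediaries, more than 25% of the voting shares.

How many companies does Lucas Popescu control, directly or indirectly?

7

Lucas holds 61% of Vireo, so Lucas controls Vireo.
Lucas holds 30% of Ironvale, so Lucas controls Ironvale.
Vireo and Lucas together hold 40% + 10% = 50% of Greywick, so Lucas controls Greywick.
Lucas and Greywick and Ironvale together hold 40% + 25% + 33% = 98% of Tessera, so Lucas controls Tessera.
Vireo holds 27% of Windward, so Lucas controls Windward.
Tessera holds 100% of Crestway, so Lucas controls Crestway.
Greywick holds 91% of Halcyon, so Lucas controls Halcyon.
Lucas controls 7 companies.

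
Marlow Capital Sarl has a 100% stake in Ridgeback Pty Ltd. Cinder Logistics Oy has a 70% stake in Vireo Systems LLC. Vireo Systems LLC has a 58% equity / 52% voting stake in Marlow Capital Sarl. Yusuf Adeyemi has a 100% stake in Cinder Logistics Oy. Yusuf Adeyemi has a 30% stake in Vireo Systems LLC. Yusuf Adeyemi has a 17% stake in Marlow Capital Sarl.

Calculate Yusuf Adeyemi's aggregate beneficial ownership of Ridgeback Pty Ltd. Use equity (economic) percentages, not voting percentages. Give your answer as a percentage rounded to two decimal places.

75.00%

Yusuf reaches Ridgeback along 3 paths.
Via Vireo → Marlow: 30% × 58% × 100% = 17.4%.
Via Cinder → Vireo → Marlow: 100% × 70% × 58% × 100% = 40.6%.
Via Marlow: 17% × 100% = 17%.
Total: 17.4% + 40.6% + 17% = 75%.
Rounded: 75.00%.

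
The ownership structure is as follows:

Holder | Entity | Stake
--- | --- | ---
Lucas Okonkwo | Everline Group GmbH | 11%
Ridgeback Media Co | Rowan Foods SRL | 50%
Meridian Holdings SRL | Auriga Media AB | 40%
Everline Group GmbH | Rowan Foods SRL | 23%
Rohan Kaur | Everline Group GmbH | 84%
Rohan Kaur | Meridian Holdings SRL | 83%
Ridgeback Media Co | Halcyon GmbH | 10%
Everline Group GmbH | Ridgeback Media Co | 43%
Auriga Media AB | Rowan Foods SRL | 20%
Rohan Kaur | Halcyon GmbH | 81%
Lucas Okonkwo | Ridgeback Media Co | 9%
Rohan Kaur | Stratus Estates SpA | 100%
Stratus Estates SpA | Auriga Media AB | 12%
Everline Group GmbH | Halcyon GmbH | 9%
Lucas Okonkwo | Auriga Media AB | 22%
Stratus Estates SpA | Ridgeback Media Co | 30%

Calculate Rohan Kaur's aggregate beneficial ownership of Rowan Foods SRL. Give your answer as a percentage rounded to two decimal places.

61.42%

Rohan reaches Rowan along 5 paths.
Via Stratus → Ridgeback: 100% × 30% × 50% = 15%.
Via Everline → Ridgeback: 84% × 43% × 50% = 18.06%.
Via Meridian → Auriga: 83% × 40% × 20% = 6.64%.
Via Stratus → Auriga: 100% × 12% × 20% = 2.4%.
Via Everline: 84% × 23% = 19.32%.
Total: 15% + 18.06% + 6.64% + 2.4% + 19.32% = 61.42%.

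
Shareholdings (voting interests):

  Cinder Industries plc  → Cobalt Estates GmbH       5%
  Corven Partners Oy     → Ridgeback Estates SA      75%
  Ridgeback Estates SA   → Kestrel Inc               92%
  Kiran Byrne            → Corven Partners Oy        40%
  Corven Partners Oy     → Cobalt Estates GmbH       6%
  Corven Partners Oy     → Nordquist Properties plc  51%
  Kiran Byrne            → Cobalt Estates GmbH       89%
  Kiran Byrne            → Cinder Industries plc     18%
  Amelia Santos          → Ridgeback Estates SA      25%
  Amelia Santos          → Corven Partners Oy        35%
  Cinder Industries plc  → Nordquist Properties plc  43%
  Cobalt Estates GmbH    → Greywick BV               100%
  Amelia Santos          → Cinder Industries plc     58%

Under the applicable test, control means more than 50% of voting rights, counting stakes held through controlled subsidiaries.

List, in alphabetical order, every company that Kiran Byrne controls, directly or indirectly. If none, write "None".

Kiran holds 89% of Cobalt, so Kiran controls Cobalt.
Cobalt holds 100% of Greywick, so Kiran controls Greywick.
No other company's threshold is met.

Cobalt Estates GmbH, Greywick BV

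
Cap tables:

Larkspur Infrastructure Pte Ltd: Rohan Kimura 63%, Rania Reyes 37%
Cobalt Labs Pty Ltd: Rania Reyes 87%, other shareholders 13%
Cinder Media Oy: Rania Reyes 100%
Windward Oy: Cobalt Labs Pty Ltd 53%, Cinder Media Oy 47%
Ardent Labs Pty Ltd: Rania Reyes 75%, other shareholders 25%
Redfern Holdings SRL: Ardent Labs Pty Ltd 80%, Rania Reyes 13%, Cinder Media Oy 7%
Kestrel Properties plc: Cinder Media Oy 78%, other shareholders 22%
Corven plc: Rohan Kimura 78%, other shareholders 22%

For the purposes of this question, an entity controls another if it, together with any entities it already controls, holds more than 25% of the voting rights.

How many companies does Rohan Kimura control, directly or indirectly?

Rohan holds 63% of Larkspur, so Rohan controls Larkspur.
Rohan holds 78% of Corven, so Rohan controls Corven.
No other company's threshold is met.
Rohan controls 2 companies.

2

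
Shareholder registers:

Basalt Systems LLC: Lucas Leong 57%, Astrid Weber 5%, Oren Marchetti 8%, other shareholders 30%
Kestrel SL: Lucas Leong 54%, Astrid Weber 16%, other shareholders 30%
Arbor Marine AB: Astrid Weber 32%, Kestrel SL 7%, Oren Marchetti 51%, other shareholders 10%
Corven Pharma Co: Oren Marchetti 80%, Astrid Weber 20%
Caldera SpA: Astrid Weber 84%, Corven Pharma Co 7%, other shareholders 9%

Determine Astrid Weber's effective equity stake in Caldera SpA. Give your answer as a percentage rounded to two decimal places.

Astrid reaches Caldera along 2 paths.
Direct stake: 84% = 84%.
Via Corven: 20% × 7% = 1.4%.
Total: 84% + 1.4% = 85.4%.
Rounded: 85.40%.

85.40%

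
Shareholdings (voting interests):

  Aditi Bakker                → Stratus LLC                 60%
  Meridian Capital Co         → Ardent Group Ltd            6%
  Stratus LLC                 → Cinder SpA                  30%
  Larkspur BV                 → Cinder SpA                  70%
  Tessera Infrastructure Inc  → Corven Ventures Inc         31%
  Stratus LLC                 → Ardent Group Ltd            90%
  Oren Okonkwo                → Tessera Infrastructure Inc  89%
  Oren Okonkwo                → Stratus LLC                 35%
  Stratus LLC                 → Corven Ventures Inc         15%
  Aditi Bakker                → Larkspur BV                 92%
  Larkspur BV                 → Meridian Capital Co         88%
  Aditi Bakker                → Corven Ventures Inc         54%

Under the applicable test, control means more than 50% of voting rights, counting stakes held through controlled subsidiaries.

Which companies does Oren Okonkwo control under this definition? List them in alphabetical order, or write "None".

Oren holds 89% of Tessera, so Oren controls Tessera.
No other company's threshold is met.

Tessera Infrastructure Inc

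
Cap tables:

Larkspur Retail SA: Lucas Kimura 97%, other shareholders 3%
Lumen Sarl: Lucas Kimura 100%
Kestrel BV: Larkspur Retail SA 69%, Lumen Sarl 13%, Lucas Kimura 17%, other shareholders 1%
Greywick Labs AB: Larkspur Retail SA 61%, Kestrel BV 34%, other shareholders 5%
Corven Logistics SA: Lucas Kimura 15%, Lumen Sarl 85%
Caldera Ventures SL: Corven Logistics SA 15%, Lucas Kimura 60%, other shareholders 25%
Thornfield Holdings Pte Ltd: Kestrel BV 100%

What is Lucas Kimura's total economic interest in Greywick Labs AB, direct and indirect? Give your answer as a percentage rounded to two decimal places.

92.13%

Lucas reaches Greywick along 4 paths.
Via Larkspur: 97% × 61% = 59.17%.
Via Larkspur → Kestrel: 97% × 69% × 34% = 22.7562%.
Via Lumen → Kestrel: 100% × 13% × 34% = 4.42%.
Via Kestrel: 17% × 34% = 5.78%.
Total: 59.17% + 22.7562% + 4.42% + 5.78% = 92.1262%.
Rounded: 92.13%.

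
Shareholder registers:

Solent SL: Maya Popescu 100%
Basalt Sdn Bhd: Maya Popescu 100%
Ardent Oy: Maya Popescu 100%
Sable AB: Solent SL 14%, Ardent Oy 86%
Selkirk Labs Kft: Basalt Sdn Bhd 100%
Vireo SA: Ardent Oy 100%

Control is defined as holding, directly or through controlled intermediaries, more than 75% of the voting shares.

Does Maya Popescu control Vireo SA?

Maya holds 100% of Ardent, so Maya controls Ardent.
Ardent holds 100% of Vireo, so Maya controls Vireo.

Yes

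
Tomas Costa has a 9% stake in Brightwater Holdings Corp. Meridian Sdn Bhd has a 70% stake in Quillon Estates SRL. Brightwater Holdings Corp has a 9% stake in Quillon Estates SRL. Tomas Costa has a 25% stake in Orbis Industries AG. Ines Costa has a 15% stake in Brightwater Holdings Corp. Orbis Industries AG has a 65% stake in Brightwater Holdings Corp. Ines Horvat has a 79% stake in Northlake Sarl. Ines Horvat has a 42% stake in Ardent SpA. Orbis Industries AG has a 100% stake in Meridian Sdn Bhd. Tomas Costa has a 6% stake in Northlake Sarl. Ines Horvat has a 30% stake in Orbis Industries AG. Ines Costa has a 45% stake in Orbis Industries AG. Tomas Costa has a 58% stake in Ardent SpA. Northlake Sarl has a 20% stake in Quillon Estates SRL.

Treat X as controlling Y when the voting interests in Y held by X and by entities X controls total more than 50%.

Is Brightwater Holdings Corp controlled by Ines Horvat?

No

Ines Horvat holds 79% of Northlake, so Ines Horvat controls Northlake.
Neither Ines Horvat nor any entity Ines Horvat controls holds any voting interest in Brightwater.
So Ines Horvat does not control Brightwater.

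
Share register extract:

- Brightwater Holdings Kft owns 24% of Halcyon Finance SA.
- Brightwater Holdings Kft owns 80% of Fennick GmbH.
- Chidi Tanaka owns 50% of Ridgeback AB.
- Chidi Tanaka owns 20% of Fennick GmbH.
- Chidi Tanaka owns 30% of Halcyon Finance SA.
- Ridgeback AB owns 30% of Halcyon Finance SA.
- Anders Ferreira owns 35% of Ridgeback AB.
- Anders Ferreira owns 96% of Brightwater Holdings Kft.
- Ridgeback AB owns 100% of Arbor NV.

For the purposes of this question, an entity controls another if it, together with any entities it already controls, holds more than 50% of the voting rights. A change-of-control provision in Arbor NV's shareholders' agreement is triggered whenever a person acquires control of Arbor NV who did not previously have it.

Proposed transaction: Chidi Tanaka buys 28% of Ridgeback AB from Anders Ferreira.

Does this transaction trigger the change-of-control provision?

Yes

The purchase adds only to Chidi's holdings (Anders's stake shrinks), so Chidi is the only person who could newly come to control Arbor.
Chidi's largest direct stake is 50% in Ridgeback, which does not meet the threshold, so Chidi controls no company.
Neither Chidi nor any entity Chidi controls holds any voting interest in Arbor.
So before the transaction, Chidi does not control Arbor.
After the purchase, Chidi's direct stake in Ridgeback rises to 50% + 28% = 78%, and Anders's stake falls to 7%.
Chidi holds 78% of Ridgeback, so Chidi controls Ridgeback.
Ridgeback holds 100% of Arbor, so Chidi controls Arbor.
Chidi did not control Arbor before and does after, so the clause is triggered.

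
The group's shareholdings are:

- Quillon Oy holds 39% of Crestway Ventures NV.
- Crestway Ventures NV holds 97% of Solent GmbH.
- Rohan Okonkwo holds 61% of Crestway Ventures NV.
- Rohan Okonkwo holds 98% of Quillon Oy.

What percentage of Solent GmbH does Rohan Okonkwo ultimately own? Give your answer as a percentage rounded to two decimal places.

Rohan reaches Solent along 2 paths.
Via Quillon → Crestway: 98% × 39% × 97% = 37.0734%.
Via Crestway: 61% × 97% = 59.17%.
Total: 37.0734% + 59.17% = 96.2434%.
Rounded: 96.24%.

96.24%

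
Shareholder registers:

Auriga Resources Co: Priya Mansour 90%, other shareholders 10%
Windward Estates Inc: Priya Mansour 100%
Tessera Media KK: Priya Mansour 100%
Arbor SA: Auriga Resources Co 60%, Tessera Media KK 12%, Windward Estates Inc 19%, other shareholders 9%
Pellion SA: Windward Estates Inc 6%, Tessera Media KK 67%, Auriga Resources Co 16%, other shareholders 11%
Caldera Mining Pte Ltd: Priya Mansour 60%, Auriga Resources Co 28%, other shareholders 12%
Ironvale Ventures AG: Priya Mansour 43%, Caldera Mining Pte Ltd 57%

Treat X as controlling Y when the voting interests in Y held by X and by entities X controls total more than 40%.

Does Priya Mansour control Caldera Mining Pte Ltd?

Yes

Priya holds 90% of Auriga, so Priya controls Auriga.
Priya and Auriga together hold 60% + 28% = 88% of Caldera, so Priya controls Caldera.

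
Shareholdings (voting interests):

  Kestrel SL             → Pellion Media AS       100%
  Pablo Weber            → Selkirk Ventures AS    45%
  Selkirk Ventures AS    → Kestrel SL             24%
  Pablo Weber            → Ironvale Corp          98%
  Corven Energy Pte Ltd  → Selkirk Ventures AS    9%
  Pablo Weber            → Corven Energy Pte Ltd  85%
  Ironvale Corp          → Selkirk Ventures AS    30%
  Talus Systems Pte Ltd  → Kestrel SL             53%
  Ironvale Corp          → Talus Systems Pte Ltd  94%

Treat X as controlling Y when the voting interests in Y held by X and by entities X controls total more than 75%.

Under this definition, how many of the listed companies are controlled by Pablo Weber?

Pablo holds 85% of Corven, so Pablo controls Corven.
Pablo holds 98% of Ironvale, so Pablo controls Ironvale.
Ironvale holds 94% of Talus, so Pablo controls Talus.
Corven and Ironvale and Pablo together hold 9% + 30% + 45% = 84% of Selkirk, so Pablo controls Selkirk.
Talus and Selkirk together hold 53% + 24% = 77% of Kestrel, so Pablo controls Kestrel.
Kestrel holds 100% of Pellion, so Pablo controls Pellion.
Pablo controls 6 companies.

6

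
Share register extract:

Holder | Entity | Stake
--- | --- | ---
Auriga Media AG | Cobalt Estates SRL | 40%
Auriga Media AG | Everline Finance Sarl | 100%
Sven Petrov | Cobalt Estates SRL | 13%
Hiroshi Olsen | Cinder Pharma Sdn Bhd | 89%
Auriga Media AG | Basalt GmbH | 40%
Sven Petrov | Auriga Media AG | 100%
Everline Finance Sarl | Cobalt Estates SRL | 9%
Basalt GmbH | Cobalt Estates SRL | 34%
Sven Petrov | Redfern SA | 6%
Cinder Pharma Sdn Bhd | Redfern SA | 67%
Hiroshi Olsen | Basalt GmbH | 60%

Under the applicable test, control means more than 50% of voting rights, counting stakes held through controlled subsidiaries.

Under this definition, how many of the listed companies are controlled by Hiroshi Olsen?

3

Hiroshi holds 89% of Cinder, so Hiroshi controls Cinder.
Hiroshi holds 60% of Basalt, so Hiroshi controls Basalt.
Cinder holds 67% of Redfern, so Hiroshi controls Redfern.
No other company's threshold is met.
Hiroshi controls 3 companies.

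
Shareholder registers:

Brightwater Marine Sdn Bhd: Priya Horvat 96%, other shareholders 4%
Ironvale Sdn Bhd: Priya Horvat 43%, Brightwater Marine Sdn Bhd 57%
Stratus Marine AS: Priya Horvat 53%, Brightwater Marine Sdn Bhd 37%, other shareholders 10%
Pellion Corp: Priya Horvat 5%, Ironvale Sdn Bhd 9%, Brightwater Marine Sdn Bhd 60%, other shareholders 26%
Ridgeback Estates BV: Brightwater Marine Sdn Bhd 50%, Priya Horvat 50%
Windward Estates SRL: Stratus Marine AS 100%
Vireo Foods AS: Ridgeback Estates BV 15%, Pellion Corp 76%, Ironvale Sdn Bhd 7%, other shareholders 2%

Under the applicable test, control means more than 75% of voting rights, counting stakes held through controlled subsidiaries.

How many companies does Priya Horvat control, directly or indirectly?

Priya holds 96% of Brightwater, so Priya controls Brightwater.
Priya and Brightwater together hold 43% + 57% = 100% of Ironvale, so Priya controls Ironvale.
Priya and Brightwater together hold 53% + 37% = 90% of Stratus, so Priya controls Stratus.
Brightwater and Priya together hold 50% + 50% = 100% of Ridgeback, so Priya controls Ridgeback.
Stratus holds 100% of Windward, so Priya controls Windward.
No other company's threshold is met.
Priya controls 5 companies.

5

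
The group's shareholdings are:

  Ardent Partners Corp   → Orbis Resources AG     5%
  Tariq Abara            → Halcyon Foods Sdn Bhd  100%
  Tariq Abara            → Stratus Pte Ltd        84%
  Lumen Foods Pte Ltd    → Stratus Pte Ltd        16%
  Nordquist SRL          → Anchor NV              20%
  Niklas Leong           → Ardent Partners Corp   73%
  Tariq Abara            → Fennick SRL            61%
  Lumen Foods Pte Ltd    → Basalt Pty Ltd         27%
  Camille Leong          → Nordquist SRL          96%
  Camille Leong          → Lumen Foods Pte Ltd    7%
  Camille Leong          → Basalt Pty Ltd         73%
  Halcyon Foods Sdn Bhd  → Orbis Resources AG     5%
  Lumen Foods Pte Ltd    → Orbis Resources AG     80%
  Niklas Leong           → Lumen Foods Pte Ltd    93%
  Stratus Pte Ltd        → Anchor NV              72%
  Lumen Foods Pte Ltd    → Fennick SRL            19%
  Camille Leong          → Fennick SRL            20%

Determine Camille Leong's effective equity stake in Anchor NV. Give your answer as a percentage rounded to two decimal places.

20.01%

Camille reaches Anchor along 2 paths.
Via Lumen → Stratus: 7% × 16% × 72% = 0.8064%.
Via Nordquist: 96% × 20% = 19.2%.
Total: 0.8064% + 19.2% = 20.0064%.
Rounded: 20.01%.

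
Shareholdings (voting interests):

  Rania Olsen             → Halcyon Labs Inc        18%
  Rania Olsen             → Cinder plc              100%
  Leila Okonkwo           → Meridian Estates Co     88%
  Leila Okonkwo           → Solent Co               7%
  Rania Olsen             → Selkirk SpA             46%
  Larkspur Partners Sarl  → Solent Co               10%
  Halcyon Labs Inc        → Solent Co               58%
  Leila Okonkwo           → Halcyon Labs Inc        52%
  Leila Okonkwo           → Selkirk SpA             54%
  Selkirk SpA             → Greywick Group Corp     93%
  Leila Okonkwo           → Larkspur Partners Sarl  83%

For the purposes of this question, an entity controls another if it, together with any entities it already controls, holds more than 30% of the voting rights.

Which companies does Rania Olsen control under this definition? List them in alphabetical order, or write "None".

Rania holds 46% of Selkirk, so Rania controls Selkirk.
Rania holds 100% of Cinder, so Rania controls Cinder.
Selkirk holds 93% of Greywick, so Rania controls Greywick.
No other company's threshold is met.

Cinder plc, Greywick Group Corp, Selkirk SpA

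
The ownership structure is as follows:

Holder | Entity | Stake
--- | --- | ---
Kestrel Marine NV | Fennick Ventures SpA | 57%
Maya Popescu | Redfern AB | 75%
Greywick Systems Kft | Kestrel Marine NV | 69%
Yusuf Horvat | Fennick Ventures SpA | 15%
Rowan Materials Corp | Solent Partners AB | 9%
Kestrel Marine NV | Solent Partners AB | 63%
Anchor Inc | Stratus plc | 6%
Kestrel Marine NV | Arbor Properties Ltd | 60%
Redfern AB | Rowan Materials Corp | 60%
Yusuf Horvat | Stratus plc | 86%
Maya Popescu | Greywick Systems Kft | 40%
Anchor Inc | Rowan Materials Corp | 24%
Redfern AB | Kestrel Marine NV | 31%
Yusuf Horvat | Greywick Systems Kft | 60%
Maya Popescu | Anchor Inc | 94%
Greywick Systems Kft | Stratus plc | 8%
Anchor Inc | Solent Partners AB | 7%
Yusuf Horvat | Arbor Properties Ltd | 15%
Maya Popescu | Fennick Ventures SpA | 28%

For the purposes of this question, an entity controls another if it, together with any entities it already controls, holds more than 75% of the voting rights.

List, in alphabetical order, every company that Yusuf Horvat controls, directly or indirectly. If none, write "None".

Yusuf holds 86% of Stratus, so Yusuf controls Stratus.
No other company's threshold is met.

Stratus plc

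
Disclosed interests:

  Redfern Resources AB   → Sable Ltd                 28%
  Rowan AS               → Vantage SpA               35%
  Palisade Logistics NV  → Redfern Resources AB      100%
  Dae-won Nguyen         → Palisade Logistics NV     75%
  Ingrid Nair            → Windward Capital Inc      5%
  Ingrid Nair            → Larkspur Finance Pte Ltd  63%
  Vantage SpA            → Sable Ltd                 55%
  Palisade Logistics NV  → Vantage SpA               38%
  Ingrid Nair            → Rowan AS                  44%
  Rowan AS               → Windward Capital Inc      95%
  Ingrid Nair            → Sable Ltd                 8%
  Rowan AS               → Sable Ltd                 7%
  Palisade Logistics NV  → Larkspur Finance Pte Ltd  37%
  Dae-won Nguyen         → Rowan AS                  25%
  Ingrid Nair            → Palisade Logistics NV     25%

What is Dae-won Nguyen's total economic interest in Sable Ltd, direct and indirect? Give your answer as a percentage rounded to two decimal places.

43.24%

Dae-won reaches Sable along 4 paths.
Via Rowan → Vantage: 25% × 35% × 55% = 4.8125%.
Via Palisade → Vantage: 75% × 38% × 55% = 15.675%.
Via Palisade → Redfern: 75% × 100% × 28% = 21%.
Via Rowan: 25% × 7% = 1.75%.
Total: 4.8125% + 15.675% + 21% + 1.75% = 43.2375%.
Rounded: 43.24%.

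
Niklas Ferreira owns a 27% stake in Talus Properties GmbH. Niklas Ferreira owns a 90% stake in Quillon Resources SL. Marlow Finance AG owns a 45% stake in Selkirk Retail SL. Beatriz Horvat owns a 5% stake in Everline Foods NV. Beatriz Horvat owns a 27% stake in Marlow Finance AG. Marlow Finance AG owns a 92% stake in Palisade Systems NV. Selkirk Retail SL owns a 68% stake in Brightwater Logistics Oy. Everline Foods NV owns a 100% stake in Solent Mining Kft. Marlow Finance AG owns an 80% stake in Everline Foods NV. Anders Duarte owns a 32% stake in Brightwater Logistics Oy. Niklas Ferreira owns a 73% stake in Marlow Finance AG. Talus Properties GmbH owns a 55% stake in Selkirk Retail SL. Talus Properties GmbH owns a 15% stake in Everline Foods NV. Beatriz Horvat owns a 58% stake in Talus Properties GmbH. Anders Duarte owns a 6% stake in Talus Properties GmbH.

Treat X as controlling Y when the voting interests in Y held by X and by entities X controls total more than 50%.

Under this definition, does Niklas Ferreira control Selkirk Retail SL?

No

Niklas holds 73% of Marlow, so Niklas controls Marlow.
Marlow holds 80% of Everline, so Niklas controls Everline.
Niklas holds 90% of Quillon, so Niklas controls Quillon.
Everline holds 100% of Solent, so Niklas controls Solent.
Marlow holds 92% of Palisade, so Niklas controls Palisade.
In Selkirk, Niklas's side holds only 45%, not > 50%.
So Niklas does not control Selkirk.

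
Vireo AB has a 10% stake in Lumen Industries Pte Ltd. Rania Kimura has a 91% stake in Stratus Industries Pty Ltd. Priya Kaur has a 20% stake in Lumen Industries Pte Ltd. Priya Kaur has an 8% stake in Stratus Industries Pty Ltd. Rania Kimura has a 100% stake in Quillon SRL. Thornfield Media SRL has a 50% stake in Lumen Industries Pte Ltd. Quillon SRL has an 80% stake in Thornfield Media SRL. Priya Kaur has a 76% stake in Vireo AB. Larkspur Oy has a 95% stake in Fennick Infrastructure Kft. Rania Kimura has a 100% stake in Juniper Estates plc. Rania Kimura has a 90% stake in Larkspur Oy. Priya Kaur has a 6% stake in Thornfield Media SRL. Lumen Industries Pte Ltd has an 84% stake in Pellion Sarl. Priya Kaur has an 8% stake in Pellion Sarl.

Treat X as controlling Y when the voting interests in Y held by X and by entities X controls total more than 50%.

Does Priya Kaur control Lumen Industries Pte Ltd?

No

Priya holds 76% of Vireo, so Priya controls Vireo.
In Lumen, Priya's side holds only 20% + 10% = 30%, not > 50%.
So Priya does not control Lumen.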